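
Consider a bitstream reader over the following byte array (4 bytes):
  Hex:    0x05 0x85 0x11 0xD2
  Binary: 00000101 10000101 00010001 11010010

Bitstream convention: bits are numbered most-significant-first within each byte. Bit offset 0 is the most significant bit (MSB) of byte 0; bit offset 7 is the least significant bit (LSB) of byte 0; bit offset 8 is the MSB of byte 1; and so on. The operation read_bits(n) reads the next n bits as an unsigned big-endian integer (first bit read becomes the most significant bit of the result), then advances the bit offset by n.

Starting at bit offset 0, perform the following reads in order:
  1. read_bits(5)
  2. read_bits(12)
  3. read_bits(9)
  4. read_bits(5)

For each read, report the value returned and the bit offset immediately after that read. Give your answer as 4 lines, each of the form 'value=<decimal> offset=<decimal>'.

Read 1: bits[0:5] width=5 -> value=0 (bin 00000); offset now 5 = byte 0 bit 5; 27 bits remain
Read 2: bits[5:17] width=12 -> value=2826 (bin 101100001010); offset now 17 = byte 2 bit 1; 15 bits remain
Read 3: bits[17:26] width=9 -> value=71 (bin 001000111); offset now 26 = byte 3 bit 2; 6 bits remain
Read 4: bits[26:31] width=5 -> value=9 (bin 01001); offset now 31 = byte 3 bit 7; 1 bits remain

Answer: value=0 offset=5
value=2826 offset=17
value=71 offset=26
value=9 offset=31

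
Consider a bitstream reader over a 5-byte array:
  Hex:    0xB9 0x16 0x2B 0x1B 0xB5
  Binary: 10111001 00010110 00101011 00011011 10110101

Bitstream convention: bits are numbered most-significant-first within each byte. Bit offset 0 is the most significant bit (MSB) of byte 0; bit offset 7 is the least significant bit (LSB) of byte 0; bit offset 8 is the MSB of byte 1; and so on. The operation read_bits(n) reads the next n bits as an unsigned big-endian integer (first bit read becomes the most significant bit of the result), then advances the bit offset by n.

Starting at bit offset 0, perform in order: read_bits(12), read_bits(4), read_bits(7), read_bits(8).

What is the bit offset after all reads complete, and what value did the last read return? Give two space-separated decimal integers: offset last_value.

Read 1: bits[0:12] width=12 -> value=2961 (bin 101110010001); offset now 12 = byte 1 bit 4; 28 bits remain
Read 2: bits[12:16] width=4 -> value=6 (bin 0110); offset now 16 = byte 2 bit 0; 24 bits remain
Read 3: bits[16:23] width=7 -> value=21 (bin 0010101); offset now 23 = byte 2 bit 7; 17 bits remain
Read 4: bits[23:31] width=8 -> value=141 (bin 10001101); offset now 31 = byte 3 bit 7; 9 bits remain

Answer: 31 141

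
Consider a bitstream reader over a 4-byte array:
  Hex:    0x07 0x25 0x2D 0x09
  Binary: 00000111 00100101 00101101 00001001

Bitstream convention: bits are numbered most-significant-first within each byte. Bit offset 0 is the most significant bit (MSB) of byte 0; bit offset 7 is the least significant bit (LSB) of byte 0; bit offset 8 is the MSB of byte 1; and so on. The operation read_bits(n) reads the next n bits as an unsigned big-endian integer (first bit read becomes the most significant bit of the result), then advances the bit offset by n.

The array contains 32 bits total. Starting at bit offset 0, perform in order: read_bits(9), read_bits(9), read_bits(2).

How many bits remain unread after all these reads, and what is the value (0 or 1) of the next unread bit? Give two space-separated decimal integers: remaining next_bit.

Answer: 12 1

Derivation:
Read 1: bits[0:9] width=9 -> value=14 (bin 000001110); offset now 9 = byte 1 bit 1; 23 bits remain
Read 2: bits[9:18] width=9 -> value=148 (bin 010010100); offset now 18 = byte 2 bit 2; 14 bits remain
Read 3: bits[18:20] width=2 -> value=2 (bin 10); offset now 20 = byte 2 bit 4; 12 bits remain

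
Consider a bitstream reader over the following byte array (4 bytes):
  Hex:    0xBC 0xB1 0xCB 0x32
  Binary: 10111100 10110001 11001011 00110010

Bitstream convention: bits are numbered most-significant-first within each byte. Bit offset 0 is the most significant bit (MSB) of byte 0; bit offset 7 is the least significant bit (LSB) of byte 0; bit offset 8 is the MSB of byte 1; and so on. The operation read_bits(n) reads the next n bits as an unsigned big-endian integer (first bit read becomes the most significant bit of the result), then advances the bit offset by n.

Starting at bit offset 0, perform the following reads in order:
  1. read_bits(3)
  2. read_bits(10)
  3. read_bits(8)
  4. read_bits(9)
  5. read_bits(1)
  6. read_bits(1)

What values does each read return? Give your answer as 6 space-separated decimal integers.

Answer: 5 918 57 204 1 0

Derivation:
Read 1: bits[0:3] width=3 -> value=5 (bin 101); offset now 3 = byte 0 bit 3; 29 bits remain
Read 2: bits[3:13] width=10 -> value=918 (bin 1110010110); offset now 13 = byte 1 bit 5; 19 bits remain
Read 3: bits[13:21] width=8 -> value=57 (bin 00111001); offset now 21 = byte 2 bit 5; 11 bits remain
Read 4: bits[21:30] width=9 -> value=204 (bin 011001100); offset now 30 = byte 3 bit 6; 2 bits remain
Read 5: bits[30:31] width=1 -> value=1 (bin 1); offset now 31 = byte 3 bit 7; 1 bits remain
Read 6: bits[31:32] width=1 -> value=0 (bin 0); offset now 32 = byte 4 bit 0; 0 bits remain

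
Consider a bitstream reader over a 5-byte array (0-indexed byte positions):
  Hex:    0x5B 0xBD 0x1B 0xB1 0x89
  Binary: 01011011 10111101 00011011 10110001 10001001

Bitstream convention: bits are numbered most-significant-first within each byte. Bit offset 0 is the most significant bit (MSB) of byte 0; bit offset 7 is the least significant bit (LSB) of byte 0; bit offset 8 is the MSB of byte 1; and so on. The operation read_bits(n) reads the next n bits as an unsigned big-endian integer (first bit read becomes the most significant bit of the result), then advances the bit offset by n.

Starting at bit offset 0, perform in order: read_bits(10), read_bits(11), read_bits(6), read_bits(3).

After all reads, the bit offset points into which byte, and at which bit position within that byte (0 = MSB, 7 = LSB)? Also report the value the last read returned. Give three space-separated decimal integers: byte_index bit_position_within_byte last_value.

Answer: 3 6 4

Derivation:
Read 1: bits[0:10] width=10 -> value=366 (bin 0101101110); offset now 10 = byte 1 bit 2; 30 bits remain
Read 2: bits[10:21] width=11 -> value=1955 (bin 11110100011); offset now 21 = byte 2 bit 5; 19 bits remain
Read 3: bits[21:27] width=6 -> value=29 (bin 011101); offset now 27 = byte 3 bit 3; 13 bits remain
Read 4: bits[27:30] width=3 -> value=4 (bin 100); offset now 30 = byte 3 bit 6; 10 bits remain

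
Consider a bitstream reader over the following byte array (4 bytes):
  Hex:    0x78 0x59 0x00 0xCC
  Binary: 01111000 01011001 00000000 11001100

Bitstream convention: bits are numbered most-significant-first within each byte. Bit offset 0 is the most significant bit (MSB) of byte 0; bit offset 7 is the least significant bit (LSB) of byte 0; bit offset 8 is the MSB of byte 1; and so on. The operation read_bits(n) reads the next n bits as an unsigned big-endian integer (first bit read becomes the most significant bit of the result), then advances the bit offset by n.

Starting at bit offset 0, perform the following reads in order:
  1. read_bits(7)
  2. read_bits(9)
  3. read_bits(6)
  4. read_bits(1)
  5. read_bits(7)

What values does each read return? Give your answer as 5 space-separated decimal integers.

Answer: 60 89 0 0 51

Derivation:
Read 1: bits[0:7] width=7 -> value=60 (bin 0111100); offset now 7 = byte 0 bit 7; 25 bits remain
Read 2: bits[7:16] width=9 -> value=89 (bin 001011001); offset now 16 = byte 2 bit 0; 16 bits remain
Read 3: bits[16:22] width=6 -> value=0 (bin 000000); offset now 22 = byte 2 bit 6; 10 bits remain
Read 4: bits[22:23] width=1 -> value=0 (bin 0); offset now 23 = byte 2 bit 7; 9 bits remain
Read 5: bits[23:30] width=7 -> value=51 (bin 0110011); offset now 30 = byte 3 bit 6; 2 bits remain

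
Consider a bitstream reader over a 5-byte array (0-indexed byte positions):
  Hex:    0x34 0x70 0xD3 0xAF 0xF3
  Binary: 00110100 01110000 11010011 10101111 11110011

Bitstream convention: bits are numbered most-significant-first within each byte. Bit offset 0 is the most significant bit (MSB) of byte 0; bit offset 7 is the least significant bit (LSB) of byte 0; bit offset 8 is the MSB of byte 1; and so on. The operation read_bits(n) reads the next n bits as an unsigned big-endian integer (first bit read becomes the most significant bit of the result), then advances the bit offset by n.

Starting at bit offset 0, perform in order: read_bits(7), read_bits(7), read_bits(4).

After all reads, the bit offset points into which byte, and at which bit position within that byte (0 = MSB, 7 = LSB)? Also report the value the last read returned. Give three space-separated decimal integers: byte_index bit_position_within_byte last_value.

Answer: 2 2 3

Derivation:
Read 1: bits[0:7] width=7 -> value=26 (bin 0011010); offset now 7 = byte 0 bit 7; 33 bits remain
Read 2: bits[7:14] width=7 -> value=28 (bin 0011100); offset now 14 = byte 1 bit 6; 26 bits remain
Read 3: bits[14:18] width=4 -> value=3 (bin 0011); offset now 18 = byte 2 bit 2; 22 bits remain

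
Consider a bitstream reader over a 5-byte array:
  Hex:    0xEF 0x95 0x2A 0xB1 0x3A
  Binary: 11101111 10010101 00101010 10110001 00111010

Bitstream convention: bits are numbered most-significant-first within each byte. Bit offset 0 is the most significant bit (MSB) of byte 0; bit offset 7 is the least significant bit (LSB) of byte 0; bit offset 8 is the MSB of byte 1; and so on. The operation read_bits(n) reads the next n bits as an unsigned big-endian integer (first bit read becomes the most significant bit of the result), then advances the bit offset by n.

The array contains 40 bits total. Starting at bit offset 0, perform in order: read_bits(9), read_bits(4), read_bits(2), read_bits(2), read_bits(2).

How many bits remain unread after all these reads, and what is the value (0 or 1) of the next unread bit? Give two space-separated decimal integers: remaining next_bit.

Answer: 21 0

Derivation:
Read 1: bits[0:9] width=9 -> value=479 (bin 111011111); offset now 9 = byte 1 bit 1; 31 bits remain
Read 2: bits[9:13] width=4 -> value=2 (bin 0010); offset now 13 = byte 1 bit 5; 27 bits remain
Read 3: bits[13:15] width=2 -> value=2 (bin 10); offset now 15 = byte 1 bit 7; 25 bits remain
Read 4: bits[15:17] width=2 -> value=2 (bin 10); offset now 17 = byte 2 bit 1; 23 bits remain
Read 5: bits[17:19] width=2 -> value=1 (bin 01); offset now 19 = byte 2 bit 3; 21 bits remain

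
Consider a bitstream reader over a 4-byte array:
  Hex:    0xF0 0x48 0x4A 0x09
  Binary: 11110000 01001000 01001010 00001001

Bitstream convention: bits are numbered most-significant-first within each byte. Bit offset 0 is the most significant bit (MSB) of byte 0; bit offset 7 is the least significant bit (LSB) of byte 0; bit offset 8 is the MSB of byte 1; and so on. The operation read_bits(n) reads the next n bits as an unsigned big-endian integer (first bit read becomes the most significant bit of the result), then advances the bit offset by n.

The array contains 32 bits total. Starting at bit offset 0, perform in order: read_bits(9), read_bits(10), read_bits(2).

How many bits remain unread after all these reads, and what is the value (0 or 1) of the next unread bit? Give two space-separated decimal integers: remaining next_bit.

Read 1: bits[0:9] width=9 -> value=480 (bin 111100000); offset now 9 = byte 1 bit 1; 23 bits remain
Read 2: bits[9:19] width=10 -> value=578 (bin 1001000010); offset now 19 = byte 2 bit 3; 13 bits remain
Read 3: bits[19:21] width=2 -> value=1 (bin 01); offset now 21 = byte 2 bit 5; 11 bits remain

Answer: 11 0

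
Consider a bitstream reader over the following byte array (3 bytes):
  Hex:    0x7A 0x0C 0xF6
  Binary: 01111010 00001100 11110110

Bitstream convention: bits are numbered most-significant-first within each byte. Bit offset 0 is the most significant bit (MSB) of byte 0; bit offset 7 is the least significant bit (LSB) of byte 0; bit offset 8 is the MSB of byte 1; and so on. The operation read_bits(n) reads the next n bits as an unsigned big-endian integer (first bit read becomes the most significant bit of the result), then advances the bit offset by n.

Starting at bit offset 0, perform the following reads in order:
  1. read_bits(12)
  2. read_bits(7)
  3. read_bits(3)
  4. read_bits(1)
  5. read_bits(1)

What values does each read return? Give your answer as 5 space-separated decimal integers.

Answer: 1952 103 5 1 0

Derivation:
Read 1: bits[0:12] width=12 -> value=1952 (bin 011110100000); offset now 12 = byte 1 bit 4; 12 bits remain
Read 2: bits[12:19] width=7 -> value=103 (bin 1100111); offset now 19 = byte 2 bit 3; 5 bits remain
Read 3: bits[19:22] width=3 -> value=5 (bin 101); offset now 22 = byte 2 bit 6; 2 bits remain
Read 4: bits[22:23] width=1 -> value=1 (bin 1); offset now 23 = byte 2 bit 7; 1 bits remain
Read 5: bits[23:24] width=1 -> value=0 (bin 0); offset now 24 = byte 3 bit 0; 0 bits remain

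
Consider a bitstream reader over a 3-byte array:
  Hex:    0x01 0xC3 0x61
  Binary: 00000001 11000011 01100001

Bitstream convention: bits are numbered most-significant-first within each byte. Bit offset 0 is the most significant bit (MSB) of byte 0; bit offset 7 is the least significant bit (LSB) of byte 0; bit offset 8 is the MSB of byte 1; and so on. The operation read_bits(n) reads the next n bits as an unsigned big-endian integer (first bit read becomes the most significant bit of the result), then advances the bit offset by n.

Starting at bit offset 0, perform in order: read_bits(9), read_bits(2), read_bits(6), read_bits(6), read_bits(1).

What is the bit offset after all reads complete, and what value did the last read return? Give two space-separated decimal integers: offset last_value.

Answer: 24 1

Derivation:
Read 1: bits[0:9] width=9 -> value=3 (bin 000000011); offset now 9 = byte 1 bit 1; 15 bits remain
Read 2: bits[9:11] width=2 -> value=2 (bin 10); offset now 11 = byte 1 bit 3; 13 bits remain
Read 3: bits[11:17] width=6 -> value=6 (bin 000110); offset now 17 = byte 2 bit 1; 7 bits remain
Read 4: bits[17:23] width=6 -> value=48 (bin 110000); offset now 23 = byte 2 bit 7; 1 bits remain
Read 5: bits[23:24] width=1 -> value=1 (bin 1); offset now 24 = byte 3 bit 0; 0 bits remain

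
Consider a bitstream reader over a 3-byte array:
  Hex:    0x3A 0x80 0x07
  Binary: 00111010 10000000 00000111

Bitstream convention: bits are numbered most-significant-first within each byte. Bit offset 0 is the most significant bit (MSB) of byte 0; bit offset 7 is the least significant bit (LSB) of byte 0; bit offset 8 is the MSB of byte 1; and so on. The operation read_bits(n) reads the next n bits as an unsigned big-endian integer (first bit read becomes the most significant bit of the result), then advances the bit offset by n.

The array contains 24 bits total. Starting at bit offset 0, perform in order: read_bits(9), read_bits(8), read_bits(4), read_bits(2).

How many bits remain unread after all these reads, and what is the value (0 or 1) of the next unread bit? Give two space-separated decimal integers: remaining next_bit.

Answer: 1 1

Derivation:
Read 1: bits[0:9] width=9 -> value=117 (bin 001110101); offset now 9 = byte 1 bit 1; 15 bits remain
Read 2: bits[9:17] width=8 -> value=0 (bin 00000000); offset now 17 = byte 2 bit 1; 7 bits remain
Read 3: bits[17:21] width=4 -> value=0 (bin 0000); offset now 21 = byte 2 bit 5; 3 bits remain
Read 4: bits[21:23] width=2 -> value=3 (bin 11); offset now 23 = byte 2 bit 7; 1 bits remain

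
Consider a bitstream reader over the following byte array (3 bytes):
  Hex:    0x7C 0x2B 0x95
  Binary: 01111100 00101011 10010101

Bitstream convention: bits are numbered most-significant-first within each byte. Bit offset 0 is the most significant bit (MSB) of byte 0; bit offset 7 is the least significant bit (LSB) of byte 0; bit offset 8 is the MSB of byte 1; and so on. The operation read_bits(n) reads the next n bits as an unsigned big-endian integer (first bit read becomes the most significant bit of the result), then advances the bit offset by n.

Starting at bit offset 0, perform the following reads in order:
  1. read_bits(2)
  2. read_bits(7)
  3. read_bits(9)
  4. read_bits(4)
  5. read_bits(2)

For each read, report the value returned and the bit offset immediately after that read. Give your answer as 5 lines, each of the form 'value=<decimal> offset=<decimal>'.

Read 1: bits[0:2] width=2 -> value=1 (bin 01); offset now 2 = byte 0 bit 2; 22 bits remain
Read 2: bits[2:9] width=7 -> value=120 (bin 1111000); offset now 9 = byte 1 bit 1; 15 bits remain
Read 3: bits[9:18] width=9 -> value=174 (bin 010101110); offset now 18 = byte 2 bit 2; 6 bits remain
Read 4: bits[18:22] width=4 -> value=5 (bin 0101); offset now 22 = byte 2 bit 6; 2 bits remain
Read 5: bits[22:24] width=2 -> value=1 (bin 01); offset now 24 = byte 3 bit 0; 0 bits remain

Answer: value=1 offset=2
value=120 offset=9
value=174 offset=18
value=5 offset=22
value=1 offset=24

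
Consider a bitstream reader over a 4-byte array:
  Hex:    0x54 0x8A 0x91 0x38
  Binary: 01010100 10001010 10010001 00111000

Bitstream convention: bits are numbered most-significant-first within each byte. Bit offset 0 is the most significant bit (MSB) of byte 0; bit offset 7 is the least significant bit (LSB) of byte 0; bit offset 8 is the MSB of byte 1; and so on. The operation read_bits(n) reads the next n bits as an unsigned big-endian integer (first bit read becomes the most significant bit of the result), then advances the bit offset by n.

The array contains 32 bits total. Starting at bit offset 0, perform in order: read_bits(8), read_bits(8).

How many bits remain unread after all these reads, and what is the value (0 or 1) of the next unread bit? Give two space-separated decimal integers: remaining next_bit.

Read 1: bits[0:8] width=8 -> value=84 (bin 01010100); offset now 8 = byte 1 bit 0; 24 bits remain
Read 2: bits[8:16] width=8 -> value=138 (bin 10001010); offset now 16 = byte 2 bit 0; 16 bits remain

Answer: 16 1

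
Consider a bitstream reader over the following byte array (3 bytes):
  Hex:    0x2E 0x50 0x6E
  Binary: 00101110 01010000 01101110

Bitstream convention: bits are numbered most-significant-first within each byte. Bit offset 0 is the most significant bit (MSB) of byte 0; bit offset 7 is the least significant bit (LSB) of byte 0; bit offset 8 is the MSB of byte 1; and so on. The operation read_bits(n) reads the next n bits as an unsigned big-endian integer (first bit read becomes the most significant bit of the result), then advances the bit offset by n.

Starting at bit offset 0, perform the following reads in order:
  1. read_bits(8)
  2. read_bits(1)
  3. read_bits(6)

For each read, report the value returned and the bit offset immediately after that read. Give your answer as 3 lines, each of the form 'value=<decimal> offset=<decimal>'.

Read 1: bits[0:8] width=8 -> value=46 (bin 00101110); offset now 8 = byte 1 bit 0; 16 bits remain
Read 2: bits[8:9] width=1 -> value=0 (bin 0); offset now 9 = byte 1 bit 1; 15 bits remain
Read 3: bits[9:15] width=6 -> value=40 (bin 101000); offset now 15 = byte 1 bit 7; 9 bits remain

Answer: value=46 offset=8
value=0 offset=9
value=40 offset=15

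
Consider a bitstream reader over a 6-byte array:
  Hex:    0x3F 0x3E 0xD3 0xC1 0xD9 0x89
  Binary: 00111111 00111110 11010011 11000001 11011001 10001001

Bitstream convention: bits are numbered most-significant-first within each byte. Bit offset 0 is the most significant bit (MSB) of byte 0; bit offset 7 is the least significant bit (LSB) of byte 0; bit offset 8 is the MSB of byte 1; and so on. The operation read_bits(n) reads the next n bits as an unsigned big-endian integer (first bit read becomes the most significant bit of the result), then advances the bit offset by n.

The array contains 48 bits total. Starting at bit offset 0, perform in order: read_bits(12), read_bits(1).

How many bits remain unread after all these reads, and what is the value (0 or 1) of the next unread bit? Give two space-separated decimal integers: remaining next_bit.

Read 1: bits[0:12] width=12 -> value=1011 (bin 001111110011); offset now 12 = byte 1 bit 4; 36 bits remain
Read 2: bits[12:13] width=1 -> value=1 (bin 1); offset now 13 = byte 1 bit 5; 35 bits remain

Answer: 35 1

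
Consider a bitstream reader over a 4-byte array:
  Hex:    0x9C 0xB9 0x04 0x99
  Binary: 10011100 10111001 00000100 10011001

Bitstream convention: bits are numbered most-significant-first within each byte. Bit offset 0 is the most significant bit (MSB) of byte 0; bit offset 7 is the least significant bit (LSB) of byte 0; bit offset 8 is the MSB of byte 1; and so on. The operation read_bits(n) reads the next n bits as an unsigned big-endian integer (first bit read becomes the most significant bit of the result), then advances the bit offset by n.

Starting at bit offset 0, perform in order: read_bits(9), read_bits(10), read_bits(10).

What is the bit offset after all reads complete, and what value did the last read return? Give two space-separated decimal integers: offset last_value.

Answer: 29 147

Derivation:
Read 1: bits[0:9] width=9 -> value=313 (bin 100111001); offset now 9 = byte 1 bit 1; 23 bits remain
Read 2: bits[9:19] width=10 -> value=456 (bin 0111001000); offset now 19 = byte 2 bit 3; 13 bits remain
Read 3: bits[19:29] width=10 -> value=147 (bin 0010010011); offset now 29 = byte 3 bit 5; 3 bits remain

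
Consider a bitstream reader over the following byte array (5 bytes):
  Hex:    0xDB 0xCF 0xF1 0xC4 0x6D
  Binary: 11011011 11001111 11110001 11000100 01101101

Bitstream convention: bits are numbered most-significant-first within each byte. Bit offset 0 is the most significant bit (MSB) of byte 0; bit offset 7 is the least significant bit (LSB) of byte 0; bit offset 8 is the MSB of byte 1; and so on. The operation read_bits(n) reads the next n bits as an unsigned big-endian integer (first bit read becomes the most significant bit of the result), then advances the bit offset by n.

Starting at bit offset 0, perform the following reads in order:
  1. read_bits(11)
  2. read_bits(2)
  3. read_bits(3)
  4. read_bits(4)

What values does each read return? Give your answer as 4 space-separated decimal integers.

Answer: 1758 1 7 15

Derivation:
Read 1: bits[0:11] width=11 -> value=1758 (bin 11011011110); offset now 11 = byte 1 bit 3; 29 bits remain
Read 2: bits[11:13] width=2 -> value=1 (bin 01); offset now 13 = byte 1 bit 5; 27 bits remain
Read 3: bits[13:16] width=3 -> value=7 (bin 111); offset now 16 = byte 2 bit 0; 24 bits remain
Read 4: bits[16:20] width=4 -> value=15 (bin 1111); offset now 20 = byte 2 bit 4; 20 bits remain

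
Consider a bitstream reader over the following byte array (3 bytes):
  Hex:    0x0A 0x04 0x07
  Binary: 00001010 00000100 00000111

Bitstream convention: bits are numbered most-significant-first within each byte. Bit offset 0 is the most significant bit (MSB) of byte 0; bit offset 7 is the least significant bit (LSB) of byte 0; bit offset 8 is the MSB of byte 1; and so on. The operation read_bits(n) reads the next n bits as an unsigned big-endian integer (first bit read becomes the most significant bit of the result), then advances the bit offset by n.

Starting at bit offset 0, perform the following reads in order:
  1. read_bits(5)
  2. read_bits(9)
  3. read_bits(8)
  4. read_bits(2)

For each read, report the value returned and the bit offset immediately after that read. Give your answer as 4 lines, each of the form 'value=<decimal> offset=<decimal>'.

Read 1: bits[0:5] width=5 -> value=1 (bin 00001); offset now 5 = byte 0 bit 5; 19 bits remain
Read 2: bits[5:14] width=9 -> value=129 (bin 010000001); offset now 14 = byte 1 bit 6; 10 bits remain
Read 3: bits[14:22] width=8 -> value=1 (bin 00000001); offset now 22 = byte 2 bit 6; 2 bits remain
Read 4: bits[22:24] width=2 -> value=3 (bin 11); offset now 24 = byte 3 bit 0; 0 bits remain

Answer: value=1 offset=5
value=129 offset=14
value=1 offset=22
value=3 offset=24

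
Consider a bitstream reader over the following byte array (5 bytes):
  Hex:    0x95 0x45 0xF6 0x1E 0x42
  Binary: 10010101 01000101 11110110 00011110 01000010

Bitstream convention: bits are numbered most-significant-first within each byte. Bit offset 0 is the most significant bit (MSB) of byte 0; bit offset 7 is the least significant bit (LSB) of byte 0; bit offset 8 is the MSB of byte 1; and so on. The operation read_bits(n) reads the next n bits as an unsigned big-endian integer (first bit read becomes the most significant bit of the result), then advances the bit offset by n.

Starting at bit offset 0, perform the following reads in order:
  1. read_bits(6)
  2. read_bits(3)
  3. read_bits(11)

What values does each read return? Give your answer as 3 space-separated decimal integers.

Read 1: bits[0:6] width=6 -> value=37 (bin 100101); offset now 6 = byte 0 bit 6; 34 bits remain
Read 2: bits[6:9] width=3 -> value=2 (bin 010); offset now 9 = byte 1 bit 1; 31 bits remain
Read 3: bits[9:20] width=11 -> value=1119 (bin 10001011111); offset now 20 = byte 2 bit 4; 20 bits remain

Answer: 37 2 1119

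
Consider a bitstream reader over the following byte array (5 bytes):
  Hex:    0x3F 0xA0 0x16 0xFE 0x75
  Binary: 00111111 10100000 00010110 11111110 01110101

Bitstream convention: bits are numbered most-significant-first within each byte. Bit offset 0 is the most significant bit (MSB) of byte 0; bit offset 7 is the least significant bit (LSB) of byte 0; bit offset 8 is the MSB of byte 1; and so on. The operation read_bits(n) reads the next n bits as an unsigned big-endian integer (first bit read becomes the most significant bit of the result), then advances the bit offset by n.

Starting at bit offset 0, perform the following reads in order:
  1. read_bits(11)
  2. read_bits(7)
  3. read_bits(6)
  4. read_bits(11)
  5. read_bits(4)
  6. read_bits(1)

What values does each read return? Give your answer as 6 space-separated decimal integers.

Answer: 509 0 22 2035 10 1

Derivation:
Read 1: bits[0:11] width=11 -> value=509 (bin 00111111101); offset now 11 = byte 1 bit 3; 29 bits remain
Read 2: bits[11:18] width=7 -> value=0 (bin 0000000); offset now 18 = byte 2 bit 2; 22 bits remain
Read 3: bits[18:24] width=6 -> value=22 (bin 010110); offset now 24 = byte 3 bit 0; 16 bits remain
Read 4: bits[24:35] width=11 -> value=2035 (bin 11111110011); offset now 35 = byte 4 bit 3; 5 bits remain
Read 5: bits[35:39] width=4 -> value=10 (bin 1010); offset now 39 = byte 4 bit 7; 1 bits remain
Read 6: bits[39:40] width=1 -> value=1 (bin 1); offset now 40 = byte 5 bit 0; 0 bits remain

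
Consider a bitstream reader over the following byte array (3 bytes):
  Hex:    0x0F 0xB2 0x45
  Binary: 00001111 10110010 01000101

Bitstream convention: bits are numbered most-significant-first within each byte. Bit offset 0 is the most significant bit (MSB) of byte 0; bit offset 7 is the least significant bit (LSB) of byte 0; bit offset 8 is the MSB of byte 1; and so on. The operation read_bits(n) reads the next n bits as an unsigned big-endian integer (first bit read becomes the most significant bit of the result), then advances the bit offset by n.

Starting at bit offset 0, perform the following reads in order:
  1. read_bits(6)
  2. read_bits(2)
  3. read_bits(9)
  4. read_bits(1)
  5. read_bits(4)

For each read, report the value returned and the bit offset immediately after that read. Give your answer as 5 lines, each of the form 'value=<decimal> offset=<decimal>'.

Answer: value=3 offset=6
value=3 offset=8
value=356 offset=17
value=1 offset=18
value=1 offset=22

Derivation:
Read 1: bits[0:6] width=6 -> value=3 (bin 000011); offset now 6 = byte 0 bit 6; 18 bits remain
Read 2: bits[6:8] width=2 -> value=3 (bin 11); offset now 8 = byte 1 bit 0; 16 bits remain
Read 3: bits[8:17] width=9 -> value=356 (bin 101100100); offset now 17 = byte 2 bit 1; 7 bits remain
Read 4: bits[17:18] width=1 -> value=1 (bin 1); offset now 18 = byte 2 bit 2; 6 bits remain
Read 5: bits[18:22] width=4 -> value=1 (bin 0001); offset now 22 = byte 2 bit 6; 2 bits remain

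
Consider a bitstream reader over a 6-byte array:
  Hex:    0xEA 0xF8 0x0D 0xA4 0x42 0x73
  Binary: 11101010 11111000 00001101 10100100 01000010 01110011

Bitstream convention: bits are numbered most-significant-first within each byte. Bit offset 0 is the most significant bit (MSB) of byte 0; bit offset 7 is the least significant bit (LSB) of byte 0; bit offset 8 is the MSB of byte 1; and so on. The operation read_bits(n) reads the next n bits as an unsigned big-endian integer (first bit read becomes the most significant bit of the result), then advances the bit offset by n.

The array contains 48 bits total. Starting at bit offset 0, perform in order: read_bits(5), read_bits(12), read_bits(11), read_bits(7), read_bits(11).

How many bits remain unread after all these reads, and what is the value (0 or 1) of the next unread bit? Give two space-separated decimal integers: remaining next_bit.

Read 1: bits[0:5] width=5 -> value=29 (bin 11101); offset now 5 = byte 0 bit 5; 43 bits remain
Read 2: bits[5:17] width=12 -> value=1520 (bin 010111110000); offset now 17 = byte 2 bit 1; 31 bits remain
Read 3: bits[17:28] width=11 -> value=218 (bin 00011011010); offset now 28 = byte 3 bit 4; 20 bits remain
Read 4: bits[28:35] width=7 -> value=34 (bin 0100010); offset now 35 = byte 4 bit 3; 13 bits remain
Read 5: bits[35:46] width=11 -> value=156 (bin 00010011100); offset now 46 = byte 5 bit 6; 2 bits remain

Answer: 2 1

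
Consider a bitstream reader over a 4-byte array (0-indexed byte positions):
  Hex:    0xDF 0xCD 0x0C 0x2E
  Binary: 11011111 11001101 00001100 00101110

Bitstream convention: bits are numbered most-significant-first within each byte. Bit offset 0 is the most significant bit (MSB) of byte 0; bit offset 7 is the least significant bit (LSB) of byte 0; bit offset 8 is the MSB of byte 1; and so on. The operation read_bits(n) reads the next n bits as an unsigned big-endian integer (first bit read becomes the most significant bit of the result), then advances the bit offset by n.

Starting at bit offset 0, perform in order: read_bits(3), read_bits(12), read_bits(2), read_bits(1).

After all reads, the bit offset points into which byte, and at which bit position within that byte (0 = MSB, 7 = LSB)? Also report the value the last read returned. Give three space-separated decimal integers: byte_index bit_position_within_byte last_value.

Read 1: bits[0:3] width=3 -> value=6 (bin 110); offset now 3 = byte 0 bit 3; 29 bits remain
Read 2: bits[3:15] width=12 -> value=4070 (bin 111111100110); offset now 15 = byte 1 bit 7; 17 bits remain
Read 3: bits[15:17] width=2 -> value=2 (bin 10); offset now 17 = byte 2 bit 1; 15 bits remain
Read 4: bits[17:18] width=1 -> value=0 (bin 0); offset now 18 = byte 2 bit 2; 14 bits remain

Answer: 2 2 0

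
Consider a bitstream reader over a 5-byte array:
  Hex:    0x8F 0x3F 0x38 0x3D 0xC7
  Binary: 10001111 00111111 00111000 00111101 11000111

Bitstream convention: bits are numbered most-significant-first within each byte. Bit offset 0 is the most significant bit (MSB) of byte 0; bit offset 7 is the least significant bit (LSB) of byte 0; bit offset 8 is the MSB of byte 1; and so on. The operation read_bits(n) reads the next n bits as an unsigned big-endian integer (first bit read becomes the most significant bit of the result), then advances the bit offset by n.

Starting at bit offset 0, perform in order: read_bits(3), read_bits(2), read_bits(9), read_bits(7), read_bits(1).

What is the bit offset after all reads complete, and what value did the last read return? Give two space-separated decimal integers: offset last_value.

Read 1: bits[0:3] width=3 -> value=4 (bin 100); offset now 3 = byte 0 bit 3; 37 bits remain
Read 2: bits[3:5] width=2 -> value=1 (bin 01); offset now 5 = byte 0 bit 5; 35 bits remain
Read 3: bits[5:14] width=9 -> value=463 (bin 111001111); offset now 14 = byte 1 bit 6; 26 bits remain
Read 4: bits[14:21] width=7 -> value=103 (bin 1100111); offset now 21 = byte 2 bit 5; 19 bits remain
Read 5: bits[21:22] width=1 -> value=0 (bin 0); offset now 22 = byte 2 bit 6; 18 bits remain

Answer: 22 0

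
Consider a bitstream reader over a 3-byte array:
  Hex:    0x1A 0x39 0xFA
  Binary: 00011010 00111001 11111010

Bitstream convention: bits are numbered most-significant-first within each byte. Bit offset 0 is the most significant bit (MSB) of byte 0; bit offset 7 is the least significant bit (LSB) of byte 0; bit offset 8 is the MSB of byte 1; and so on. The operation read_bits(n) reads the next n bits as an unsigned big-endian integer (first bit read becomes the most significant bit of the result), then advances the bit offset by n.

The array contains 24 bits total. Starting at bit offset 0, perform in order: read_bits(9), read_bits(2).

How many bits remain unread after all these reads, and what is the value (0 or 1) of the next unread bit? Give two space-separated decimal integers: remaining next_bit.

Read 1: bits[0:9] width=9 -> value=52 (bin 000110100); offset now 9 = byte 1 bit 1; 15 bits remain
Read 2: bits[9:11] width=2 -> value=1 (bin 01); offset now 11 = byte 1 bit 3; 13 bits remain

Answer: 13 1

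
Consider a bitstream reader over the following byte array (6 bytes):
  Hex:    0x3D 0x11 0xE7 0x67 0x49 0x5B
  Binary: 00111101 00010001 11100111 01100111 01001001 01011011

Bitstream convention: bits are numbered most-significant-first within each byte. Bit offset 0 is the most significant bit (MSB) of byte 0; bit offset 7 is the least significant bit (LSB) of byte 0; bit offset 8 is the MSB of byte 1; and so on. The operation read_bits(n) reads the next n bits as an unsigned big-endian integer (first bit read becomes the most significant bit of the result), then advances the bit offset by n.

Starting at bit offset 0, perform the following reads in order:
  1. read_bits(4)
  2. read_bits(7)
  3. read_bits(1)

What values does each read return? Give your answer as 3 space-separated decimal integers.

Answer: 3 104 1

Derivation:
Read 1: bits[0:4] width=4 -> value=3 (bin 0011); offset now 4 = byte 0 bit 4; 44 bits remain
Read 2: bits[4:11] width=7 -> value=104 (bin 1101000); offset now 11 = byte 1 bit 3; 37 bits remain
Read 3: bits[11:12] width=1 -> value=1 (bin 1); offset now 12 = byte 1 bit 4; 36 bits remain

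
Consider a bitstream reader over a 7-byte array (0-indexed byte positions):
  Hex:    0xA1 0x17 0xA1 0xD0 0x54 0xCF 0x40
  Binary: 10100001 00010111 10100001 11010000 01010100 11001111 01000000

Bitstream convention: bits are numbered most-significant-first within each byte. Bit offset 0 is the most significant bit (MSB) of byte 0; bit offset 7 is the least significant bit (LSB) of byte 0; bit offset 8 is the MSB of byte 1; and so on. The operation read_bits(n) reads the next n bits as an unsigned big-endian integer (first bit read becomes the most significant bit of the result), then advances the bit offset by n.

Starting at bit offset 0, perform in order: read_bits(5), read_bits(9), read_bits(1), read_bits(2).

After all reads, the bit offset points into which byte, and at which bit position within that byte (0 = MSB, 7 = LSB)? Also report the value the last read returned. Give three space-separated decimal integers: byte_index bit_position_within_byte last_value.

Answer: 2 1 3

Derivation:
Read 1: bits[0:5] width=5 -> value=20 (bin 10100); offset now 5 = byte 0 bit 5; 51 bits remain
Read 2: bits[5:14] width=9 -> value=69 (bin 001000101); offset now 14 = byte 1 bit 6; 42 bits remain
Read 3: bits[14:15] width=1 -> value=1 (bin 1); offset now 15 = byte 1 bit 7; 41 bits remain
Read 4: bits[15:17] width=2 -> value=3 (bin 11); offset now 17 = byte 2 bit 1; 39 bits remain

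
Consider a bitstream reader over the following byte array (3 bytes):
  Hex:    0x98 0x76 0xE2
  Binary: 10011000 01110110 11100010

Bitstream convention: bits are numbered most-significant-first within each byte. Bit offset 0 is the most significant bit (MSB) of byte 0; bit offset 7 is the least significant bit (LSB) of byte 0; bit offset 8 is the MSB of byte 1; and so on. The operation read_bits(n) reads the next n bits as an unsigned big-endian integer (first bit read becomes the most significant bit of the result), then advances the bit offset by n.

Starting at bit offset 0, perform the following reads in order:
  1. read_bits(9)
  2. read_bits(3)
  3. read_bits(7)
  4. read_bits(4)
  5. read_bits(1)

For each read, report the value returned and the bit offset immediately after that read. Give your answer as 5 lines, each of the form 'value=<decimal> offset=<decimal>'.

Read 1: bits[0:9] width=9 -> value=304 (bin 100110000); offset now 9 = byte 1 bit 1; 15 bits remain
Read 2: bits[9:12] width=3 -> value=7 (bin 111); offset now 12 = byte 1 bit 4; 12 bits remain
Read 3: bits[12:19] width=7 -> value=55 (bin 0110111); offset now 19 = byte 2 bit 3; 5 bits remain
Read 4: bits[19:23] width=4 -> value=1 (bin 0001); offset now 23 = byte 2 bit 7; 1 bits remain
Read 5: bits[23:24] width=1 -> value=0 (bin 0); offset now 24 = byte 3 bit 0; 0 bits remain

Answer: value=304 offset=9
value=7 offset=12
value=55 offset=19
value=1 offset=23
value=0 offset=24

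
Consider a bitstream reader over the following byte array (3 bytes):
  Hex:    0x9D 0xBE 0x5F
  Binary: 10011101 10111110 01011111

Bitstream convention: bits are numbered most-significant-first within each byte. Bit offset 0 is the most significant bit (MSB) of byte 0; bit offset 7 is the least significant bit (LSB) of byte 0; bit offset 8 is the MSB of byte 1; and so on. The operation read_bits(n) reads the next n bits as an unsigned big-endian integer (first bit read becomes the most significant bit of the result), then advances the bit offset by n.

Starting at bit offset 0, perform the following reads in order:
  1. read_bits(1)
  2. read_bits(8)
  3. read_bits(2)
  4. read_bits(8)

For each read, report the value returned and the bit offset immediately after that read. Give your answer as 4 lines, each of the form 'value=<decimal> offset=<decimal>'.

Answer: value=1 offset=1
value=59 offset=9
value=1 offset=11
value=242 offset=19

Derivation:
Read 1: bits[0:1] width=1 -> value=1 (bin 1); offset now 1 = byte 0 bit 1; 23 bits remain
Read 2: bits[1:9] width=8 -> value=59 (bin 00111011); offset now 9 = byte 1 bit 1; 15 bits remain
Read 3: bits[9:11] width=2 -> value=1 (bin 01); offset now 11 = byte 1 bit 3; 13 bits remain
Read 4: bits[11:19] width=8 -> value=242 (bin 11110010); offset now 19 = byte 2 bit 3; 5 bits remain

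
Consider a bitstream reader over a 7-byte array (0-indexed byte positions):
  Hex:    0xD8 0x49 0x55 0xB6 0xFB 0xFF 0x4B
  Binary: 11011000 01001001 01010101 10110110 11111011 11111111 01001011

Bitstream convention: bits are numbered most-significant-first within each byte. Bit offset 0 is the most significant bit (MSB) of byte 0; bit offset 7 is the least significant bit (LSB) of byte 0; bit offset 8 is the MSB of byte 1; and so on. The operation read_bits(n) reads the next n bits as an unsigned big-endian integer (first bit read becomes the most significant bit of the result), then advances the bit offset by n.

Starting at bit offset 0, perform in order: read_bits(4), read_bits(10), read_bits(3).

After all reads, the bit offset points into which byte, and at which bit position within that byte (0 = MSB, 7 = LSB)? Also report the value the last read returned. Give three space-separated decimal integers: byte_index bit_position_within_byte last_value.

Answer: 2 1 2

Derivation:
Read 1: bits[0:4] width=4 -> value=13 (bin 1101); offset now 4 = byte 0 bit 4; 52 bits remain
Read 2: bits[4:14] width=10 -> value=530 (bin 1000010010); offset now 14 = byte 1 bit 6; 42 bits remain
Read 3: bits[14:17] width=3 -> value=2 (bin 010); offset now 17 = byte 2 bit 1; 39 bits remain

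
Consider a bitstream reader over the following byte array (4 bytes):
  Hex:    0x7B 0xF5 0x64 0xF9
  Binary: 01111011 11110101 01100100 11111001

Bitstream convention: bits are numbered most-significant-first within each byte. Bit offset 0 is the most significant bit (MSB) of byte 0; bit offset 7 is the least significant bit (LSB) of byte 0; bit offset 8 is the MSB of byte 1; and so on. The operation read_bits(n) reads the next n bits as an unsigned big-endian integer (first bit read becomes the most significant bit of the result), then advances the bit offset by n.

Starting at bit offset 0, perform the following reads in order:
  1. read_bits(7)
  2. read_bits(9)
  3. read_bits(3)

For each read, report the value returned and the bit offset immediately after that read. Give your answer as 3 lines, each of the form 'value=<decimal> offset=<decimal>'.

Answer: value=61 offset=7
value=501 offset=16
value=3 offset=19

Derivation:
Read 1: bits[0:7] width=7 -> value=61 (bin 0111101); offset now 7 = byte 0 bit 7; 25 bits remain
Read 2: bits[7:16] width=9 -> value=501 (bin 111110101); offset now 16 = byte 2 bit 0; 16 bits remain
Read 3: bits[16:19] width=3 -> value=3 (bin 011); offset now 19 = byte 2 bit 3; 13 bits remain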